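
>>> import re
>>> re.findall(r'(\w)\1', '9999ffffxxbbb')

The backreference `\1` re-matches whatever the first group consumed, character for character.
`findall` collects group 1 from each match (6 total).

['9', '9', 'f', 'f', 'x', 'b']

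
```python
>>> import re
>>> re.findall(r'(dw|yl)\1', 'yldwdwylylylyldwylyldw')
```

['dw', 'yl', 'yl', 'yl']

`\1` is not a pattern — it's the concrete string captured by group 1, re-applied verbatim.
One capturing group, so `findall` returns just the captured substring from each match — 4 in all.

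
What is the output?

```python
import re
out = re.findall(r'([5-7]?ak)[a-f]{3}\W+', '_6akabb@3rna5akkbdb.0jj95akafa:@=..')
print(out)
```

['6ak', '5ak']

Pattern: optionally a character in [5-7], then the literal 'ak' (captured); then exactly 3 of a character in [a-f], then one or more of a non-word character.
Walking the string: at [1:8] match '6akabb@', group 1 = '6ak'; at [24:35] match '5akafa:@=..', group 1 = '5ak'.
With a single group, `findall` returns only what that group captured — 2 items.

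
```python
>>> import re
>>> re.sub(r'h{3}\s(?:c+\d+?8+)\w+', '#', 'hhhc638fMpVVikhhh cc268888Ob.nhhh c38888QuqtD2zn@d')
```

The pattern matches exactly 3 of a literal 'h', then whitespace; then one or more of a literal 'c', then one or more of a digit (lazy), then one or more of a literal '8' (non-capturing group); then one or more of a word character.
Matches: at [14:28] → 'hhh cc268888Ob'; at [30:48] → 'hhh c38888QuqtD2zn'.
`sub` substitutes '#' at each match site.

'hhhc638fMpVVik#.n#@d'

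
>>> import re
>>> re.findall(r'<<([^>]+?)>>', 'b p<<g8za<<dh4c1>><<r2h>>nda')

['g8za<<dh4c1', 'r2h']

`findall` collects group 1 from each match (2 total).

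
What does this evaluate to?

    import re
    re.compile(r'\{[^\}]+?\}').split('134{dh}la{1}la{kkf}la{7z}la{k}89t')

['134', 'la', 'la', 'la', 'la', '89t']

Each match becomes a cut point; 6 segments remain.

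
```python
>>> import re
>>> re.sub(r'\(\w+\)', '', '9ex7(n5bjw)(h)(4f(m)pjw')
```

'9ex7(4fpjw'

Every occurrence is swapped for ''.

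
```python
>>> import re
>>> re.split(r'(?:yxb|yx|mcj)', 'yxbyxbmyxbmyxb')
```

['', '', 'm', 'm', '']

`|` is ordered: at each position the engine commits to the first alternative that works.
Matches to split on: at [0:3] → 'yxb'; at [3:6] → 'yxb'; at [7:10] → 'yxb'; at [11:14] → 'yxb'.
The string is cut at each match, leaving 5 pieces.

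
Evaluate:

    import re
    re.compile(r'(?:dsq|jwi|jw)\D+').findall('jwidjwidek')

['jwidjwidek']

Since nothing is captured, `findall` lists the 1 matched substring directly.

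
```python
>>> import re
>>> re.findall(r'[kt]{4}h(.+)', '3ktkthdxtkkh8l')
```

The pattern matches exactly 4 of one of [kt]; then a literal 'h'; then one or more of any character (captured).
Walking the string: at [1:14] match 'ktkthdxtkkh8l', group 1 = 'dxtkkh8l'.
`findall` collects group 1 from the one match (1 total).

['dxtkkh8l']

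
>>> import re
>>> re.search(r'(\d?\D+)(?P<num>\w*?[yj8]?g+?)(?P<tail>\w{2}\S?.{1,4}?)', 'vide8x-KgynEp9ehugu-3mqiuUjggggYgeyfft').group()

A non-greedy quantifier consumes as few characters as it can — just enough that the remainder of the pattern still matches from where it stops; whatever follows it matches normally.
The match spans [4:13] → '8x-KgynEp'.

'8x-KgynEp'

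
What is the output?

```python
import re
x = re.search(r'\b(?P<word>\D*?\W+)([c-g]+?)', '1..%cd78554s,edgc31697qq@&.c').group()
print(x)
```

A non-greedy quantifier consumes as few characters as it can — just enough that the remainder of the pattern still matches from where it stops; whatever follows it matches normally.
The match spans [1:5] → '..%c'.

..%c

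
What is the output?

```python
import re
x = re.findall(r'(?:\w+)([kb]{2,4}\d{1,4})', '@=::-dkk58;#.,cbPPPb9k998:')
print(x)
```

The pattern matches one or more of a word character (non-capturing group); then 2 to 4 of one of [kb], then 1 to 4 of a digit (captured).
Matches: at [5:10] match 'dkk58', group 1 = 'kk58'.
With a single group, `findall` returns only what that group captured — 1 item.

['kk58']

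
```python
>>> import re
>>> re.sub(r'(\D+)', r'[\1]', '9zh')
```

The pattern matches one or more of a non-digit (captured).
Matches: at [1:3] → 'zh'.
Each match is replaced using the text its own group 1 captured.

'9[zh]'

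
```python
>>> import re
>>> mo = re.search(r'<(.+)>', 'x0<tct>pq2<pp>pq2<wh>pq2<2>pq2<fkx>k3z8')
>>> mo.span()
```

Unlike `match`, `search` isn't anchored — it looks for the pattern anywhere in the string.
The match spans [2:35] → '<tct>pq2<pp>pq2<wh>pq2<2>pq2<fkx>'.
Captured: group 1 = 'tct>pq2<pp>pq2<wh>pq2<2>pq2<fkx'.

(2, 35)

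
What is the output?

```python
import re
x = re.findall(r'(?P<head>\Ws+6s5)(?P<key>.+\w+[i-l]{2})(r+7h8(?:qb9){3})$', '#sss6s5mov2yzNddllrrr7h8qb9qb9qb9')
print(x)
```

Pattern: a non-word character, then one or more of the literal 's', then the literal '6s5' (captured as 'head'); then one or more of any character, then one or more of a word character, then exactly 2 of a character in [i-l] (captured as 'key'); then one or more of the literal 'r', then the literal '7h8', then the literal 'qb9' repeated 3 times (captured); then anchored at the end.
Walking the string: at [0:33] match '#sss6s5mov2yzNddllrrr7h8qb9qb9qb9', groups = ('#sss6s5', 'mov2yzNddll', 'rrr7h8qb9qb9qb9').
With 3 capturing groups, `findall` returns a 3-tuple per match.

[('#sss6s5', 'mov2yzNddll', 'rrr7h8qb9qb9qb9')]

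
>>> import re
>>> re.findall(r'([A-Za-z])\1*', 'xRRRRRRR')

['x', 'R']

`\1` is not a pattern — it's the concrete string captured by group 1, re-applied verbatim.
`findall` collects group 1 from each match (2 total).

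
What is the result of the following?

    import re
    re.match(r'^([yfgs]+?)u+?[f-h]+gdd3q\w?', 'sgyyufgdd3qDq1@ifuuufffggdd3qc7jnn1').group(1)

'sgyy'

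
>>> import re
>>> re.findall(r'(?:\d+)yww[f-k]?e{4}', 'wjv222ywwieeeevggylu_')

['222ywwieeee']

The pattern matches one or more of a digit (non-capturing group); then the literal 'yww', then optionally a character in [f-k], then exactly 4 of the literal 'e'.
Walking the string: at [3:14] → '222ywwieeee'.
`findall` yields the raw match text (1 of them) because the pattern has no groups.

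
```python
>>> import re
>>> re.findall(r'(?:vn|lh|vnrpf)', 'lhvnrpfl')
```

['lh', 'vn']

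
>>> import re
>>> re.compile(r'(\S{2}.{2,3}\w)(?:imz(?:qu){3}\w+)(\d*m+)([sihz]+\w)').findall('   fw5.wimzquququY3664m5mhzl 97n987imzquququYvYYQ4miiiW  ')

[('fw5.w', 'm', 'hzl'), ('97n987', 'm', 'iiiW')]

Pattern: exactly 2 of a non-whitespace character, then 2 to 3 of any character, then a word character (captured); then the literal 'imz', then the literal 'qu' repeated 3 times, then one or more of a word character (non-capturing group); then zero or more of a digit, then one or more of a literal 'm' (captured); then one or more of one of [sihz], then a word character (captured).
Multiple groups make `findall` return tuples — one 3-tuple for each match.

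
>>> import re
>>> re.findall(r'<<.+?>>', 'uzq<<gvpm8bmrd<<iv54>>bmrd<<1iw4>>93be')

Lazy quantifiers expand one character at a time until the remainder of the pattern can match.
Matches: at [3:22] → '<<gvpm8bmrd<<iv54>>'; at [26:34] → '<<1iw4>>'.
No capturing groups, so `findall` returns the 2 full match strings.

['<<gvpm8bmrd<<iv54>>', '<<1iw4>>']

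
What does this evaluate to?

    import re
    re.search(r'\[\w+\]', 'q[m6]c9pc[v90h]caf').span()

(1, 5)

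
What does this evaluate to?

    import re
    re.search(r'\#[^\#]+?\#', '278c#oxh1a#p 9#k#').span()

(4, 11)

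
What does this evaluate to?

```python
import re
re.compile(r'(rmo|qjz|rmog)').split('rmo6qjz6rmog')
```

Alternation isn't longest-match — the leftmost alternative that fits at this position is chosen.
Matches to split on: at [0:3] → 'rmo'; at [4:7] → 'qjz'; at [8:11] → 'rmo'.
`re.split` interleaves the captured-group text with the surrounding fragments.

['', 'rmo', '6', 'qjz', '6', 'rmo', 'g']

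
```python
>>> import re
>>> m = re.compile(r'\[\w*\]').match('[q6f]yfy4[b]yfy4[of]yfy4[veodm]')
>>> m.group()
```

'[q6f]'

`re.match` won't scan ahead — the pattern has to work from the very first character.
The match spans [0:5] → '[q6f]'.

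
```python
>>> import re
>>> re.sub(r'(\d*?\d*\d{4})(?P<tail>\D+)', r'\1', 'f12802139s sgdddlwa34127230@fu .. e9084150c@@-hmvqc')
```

The pattern matches zero or more of a digit (lazy), then zero or more of a digit, then exactly 4 of a digit (captured); then one or more of a non-digit (captured as 'tail').
Matches: at [1:19] → '12802139s sgdddlwa'; at [19:35] → '34127230@fu .. e'; at [35:51] → '9084150c@@-hmvqc'.
The replacement refers to a captured group, so each match is rewritten using its own captured text.

'f12802139341272309084150'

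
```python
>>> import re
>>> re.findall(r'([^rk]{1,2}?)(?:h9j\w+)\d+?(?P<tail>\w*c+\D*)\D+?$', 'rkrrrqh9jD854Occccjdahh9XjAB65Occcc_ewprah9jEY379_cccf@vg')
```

[('q', '_cccf@v')]

The pattern matches 1 to 2 of any character except [rk] (lazy) (captured); then the literal 'h9j', then one or more of a word character (non-capturing group); then one or more of a digit (lazy); then zero or more of a word character, then one or more of a literal 'c', then zero or more of a non-digit (captured as 'tail'); then one or more of a non-digit (lazy); then anchored at the end.
Walking the string: at [5:57] match 'qh9jD854Occccjdahh9XjAB65Occcc_ewprah9jEY379_cccf@vg', groups = ('q', '_cccf@v').
With 2 capturing groups, `findall` returns a 2-tuple per match.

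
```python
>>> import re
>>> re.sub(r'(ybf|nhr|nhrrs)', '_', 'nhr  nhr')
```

'_  _'

Matches: at [0:3] → 'nhr'; at [5:8] → 'nhr'.
`sub` substitutes '_' at each match site.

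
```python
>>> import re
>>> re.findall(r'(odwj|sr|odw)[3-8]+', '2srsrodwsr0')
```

[]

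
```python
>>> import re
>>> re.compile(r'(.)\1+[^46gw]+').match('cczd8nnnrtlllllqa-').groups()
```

('c',)

`\1` has to match the exact text group 1 already captured.
`re.match` only tries the pattern at the start of the string.
The match spans [0:18] → 'cczd8nnnrtlllllqa-'.
Captured: group 1 = 'c'.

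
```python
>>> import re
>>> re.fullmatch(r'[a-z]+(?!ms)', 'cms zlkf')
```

None

`re.fullmatch` is like wrapping the pattern in `^…$` (in single-line mode).
Here the string isn't matched end-to-end, so the call returns None.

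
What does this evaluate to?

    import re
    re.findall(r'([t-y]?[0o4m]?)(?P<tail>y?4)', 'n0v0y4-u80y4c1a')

[('v0', 'y4'), ('0', 'y4')]

This matches optionally a character in [t-y], then optionally one of [0o4m] (captured); then optionally the literal 'y', then a literal '4' (captured as 'tail').
Matches: at [2:6] match 'v0y4', groups = ('v0', 'y4'); at [9:12] match '0y4', groups = ('0', 'y4').
`findall` packs the 2 group values into a tuple for every match.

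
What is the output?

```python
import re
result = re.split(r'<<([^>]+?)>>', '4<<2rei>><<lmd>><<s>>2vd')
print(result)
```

Matches to split on: at [1:9] → '<<2rei>>'; at [9:16] → '<<lmd>>'; at [16:21] → '<<s>>'.
`re.split` interleaves the captured-group text with the surrounding fragments.

['4', '2rei', '', 'lmd', '', 's', '2vd']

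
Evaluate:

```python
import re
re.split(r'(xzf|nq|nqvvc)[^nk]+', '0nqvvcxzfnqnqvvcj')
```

`|` is ordered: at each position the engine commits to the first alternative that works.
With a capturing group present, the delimiter's captured portion is kept in the result list.

['0', 'nq', 'nq', 'nq', '']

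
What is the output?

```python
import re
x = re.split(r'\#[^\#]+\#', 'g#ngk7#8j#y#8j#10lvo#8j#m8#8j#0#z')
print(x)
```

['g', '8j', '8j', '8j', '8j', 'z']

Matches to split on: at [1:7] → '#ngk7#'; at [9:12] → '#y#'; at [14:21] → '#10lvo#'; at [23:27] → '#m8#'; at [29:32] → '#0#'.
`split` removes every match and returns the 6 fragments in between.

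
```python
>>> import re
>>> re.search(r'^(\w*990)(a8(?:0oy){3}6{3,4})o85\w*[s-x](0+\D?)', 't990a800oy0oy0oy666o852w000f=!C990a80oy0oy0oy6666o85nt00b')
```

None

Here nothing in the string fits, so the call returns None.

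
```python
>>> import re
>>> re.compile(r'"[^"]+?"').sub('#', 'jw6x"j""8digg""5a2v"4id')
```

Matches: at [4:7] → '"j"'; at [7:14] → '"8digg"'; at [14:20] → '"5a2v"'.
Each match is replaced by '#'.

'jw6x###4id'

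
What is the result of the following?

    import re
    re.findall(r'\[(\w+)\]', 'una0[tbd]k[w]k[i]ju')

Walking the string: at [4:9] match '[tbd]', group 1 = 'tbd'; at [10:13] match '[w]', group 1 = 'w'; at [14:17] match '[i]', group 1 = 'i'.
With a single group, `findall` returns only what that group captured — 3 items.

['tbd', 'w', 'i']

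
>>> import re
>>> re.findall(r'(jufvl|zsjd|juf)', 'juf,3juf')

['juf', 'juf']

Because there's exactly one group, `findall` drops the full match and keeps group 1 from each hit.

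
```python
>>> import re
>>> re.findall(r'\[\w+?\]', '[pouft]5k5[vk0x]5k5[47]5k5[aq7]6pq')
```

['[pouft]', '[vk0x]', '[47]', '[aq7]']

Matches: at [0:7] → '[pouft]'; at [10:16] → '[vk0x]'; at [19:23] → '[47]'; at [26:31] → '[aq7]'.
With no groups in the pattern, `findall` gives back each whole match — 4 here.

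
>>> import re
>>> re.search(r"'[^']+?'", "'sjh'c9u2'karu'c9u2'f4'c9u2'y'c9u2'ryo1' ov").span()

(0, 5)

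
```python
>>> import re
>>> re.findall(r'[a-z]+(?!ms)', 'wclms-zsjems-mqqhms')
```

['wclms', 'zsjems', 'mqqhms']

A negative assertion filters positions out without eating any characters.
Walking the string: at [0:5] → 'wclms'; at [6:12] → 'zsjems'; at [13:19] → 'mqqhms'.
With no groups in the pattern, `findall` gives back each whole match — 3 here.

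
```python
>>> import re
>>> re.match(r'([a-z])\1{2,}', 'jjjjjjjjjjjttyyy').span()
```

After group 1 captures some text, `\1` only succeeds where that same text appears again.
`re.match` won't scan ahead — the pattern has to work from the very first character.
The match spans [0:11] → 'jjjjjjjjjjj'.
Captured: group 1 = 'j'.

(0, 11)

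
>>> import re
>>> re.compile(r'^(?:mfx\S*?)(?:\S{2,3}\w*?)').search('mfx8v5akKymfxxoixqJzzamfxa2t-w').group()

'mfx8v5'

A non-greedy quantifier consumes as few characters as it can — just enough that the remainder of the pattern still matches from where it stops; whatever follows it matches normally.
The match spans [0:6] → 'mfx8v5'.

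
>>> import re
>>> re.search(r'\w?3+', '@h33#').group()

'h33'

This matches optionally a word character; then one or more of a literal '3'.
Unlike `match`, `search` isn't anchored — it looks for the pattern anywhere in the string.
The match spans [1:4] → 'h33'.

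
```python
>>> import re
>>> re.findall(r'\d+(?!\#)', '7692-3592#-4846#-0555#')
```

['7692', '359', '484', '055']

A negative assertion filters positions out without eating any characters.
Scanning left to right: at [0:4] → '7692'; at [5:8] → '359'; at [11:14] → '484'; at [17:20] → '055'.
No capturing groups, so `findall` returns the 4 full match strings.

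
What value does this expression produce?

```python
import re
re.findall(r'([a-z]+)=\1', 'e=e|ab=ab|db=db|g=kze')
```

['e', 'ab', 'db']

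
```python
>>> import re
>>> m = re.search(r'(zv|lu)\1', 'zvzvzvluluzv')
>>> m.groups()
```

The backreference `\1` re-matches whatever the first group consumed, character for character.
`re.search` tries every starting position until one works.
The match spans [0:4] → 'zvzv'.
Captured: group 1 = 'zv'.

('zv',)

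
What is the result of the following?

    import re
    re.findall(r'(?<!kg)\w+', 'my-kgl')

A negative assertion filters positions out without eating any characters.
Walking the string: at [0:2] → 'my'; at [3:6] → 'kgl'.
`findall` yields the raw match text (2 of them) because the pattern has no groups.

['my', 'kgl']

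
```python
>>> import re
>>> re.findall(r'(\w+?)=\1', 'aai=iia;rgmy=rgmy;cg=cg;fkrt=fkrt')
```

The backreference `\1` re-matches whatever the first group consumed, character for character.
Matches: at [2:5] match 'i=i', group 1 = 'i'; at [8:17] match 'rgmy=rgmy', group 1 = 'rgmy'; at [18:23] match 'cg=cg', group 1 = 'cg'; at [24:33] match 'fkrt=fkrt', group 1 = 'fkrt'.
`findall` collects group 1 from each match (4 total).

['i', 'rgmy', 'cg', 'fkrt']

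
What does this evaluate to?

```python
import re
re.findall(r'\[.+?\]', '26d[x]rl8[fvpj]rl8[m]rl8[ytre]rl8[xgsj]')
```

['[x]', '[fvpj]', '[m]', '[ytre]', '[xgsj]']

The `?` after the quantifier makes it lazy — it takes as little as possible before letting the rest of the pattern try.
Scanning left to right: at [3:6] → '[x]'; at [9:15] → '[fvpj]'; at [18:21] → '[m]'; at [24:30] → '[ytre]'; at [33:39] → '[xgsj]'.
With no groups in the pattern, `findall` gives back each whole match — 5 here.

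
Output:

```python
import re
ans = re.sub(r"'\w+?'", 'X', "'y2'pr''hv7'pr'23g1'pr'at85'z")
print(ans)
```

Matches: at [0:4] → "'y2'"; at [7:12] → "'hv7'"; at [14:20] → "'23g1'"; at [22:28] → "'at85'".
Each match is replaced by 'X'.

Xpr'XprXprXz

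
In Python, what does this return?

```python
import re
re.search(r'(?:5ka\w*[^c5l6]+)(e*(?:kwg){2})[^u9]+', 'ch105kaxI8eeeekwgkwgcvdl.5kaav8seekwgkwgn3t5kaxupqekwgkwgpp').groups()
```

The match spans [4:47] → '5kaxI8eeeekwgkwgcvdl.5kaav8seekwgkwgn3t5kax'.
Captured: group 1 = 'kwgkwg'.

('kwgkwg',)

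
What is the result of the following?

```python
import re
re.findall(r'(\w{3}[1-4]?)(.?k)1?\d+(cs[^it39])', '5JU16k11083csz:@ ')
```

[('5JU1', '6k', 'csz')]

The pattern matches exactly 3 of a word character, then optionally a character in [1-4] (captured); then optionally any character, then a literal 'k' (captured); then optionally a literal '1', then one or more of a digit; then the literal 'cs', then any character except [it39] (captured).
Walking the string: at [0:14] match '5JU16k11083csz', groups = ('5JU1', '6k', 'csz').
3 groups means the one result is a tuple of 3 captured strings — 1 here.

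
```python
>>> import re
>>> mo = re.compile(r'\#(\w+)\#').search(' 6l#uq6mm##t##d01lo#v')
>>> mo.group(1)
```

`re.search` tries every starting position until one works.
The match spans [3:10] → '#uq6mm#'.
Captured: group 1 = 'uq6mm'.

'uq6mm'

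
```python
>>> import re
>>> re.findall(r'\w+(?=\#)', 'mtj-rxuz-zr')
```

The lookaround is zero-width — it requires the adjacent text to match without consuming it, so the asserted text isn't part of the match.
`findall` yields the raw match text (0 of them) because the pattern has no groups.
Nothing in the string satisfies the pattern, so the list is empty.

[]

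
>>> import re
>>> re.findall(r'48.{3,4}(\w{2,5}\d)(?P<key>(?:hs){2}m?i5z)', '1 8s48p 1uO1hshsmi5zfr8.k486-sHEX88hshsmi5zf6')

[('uO1', 'hshsmi5z'), ('EX88', 'hshsmi5z')]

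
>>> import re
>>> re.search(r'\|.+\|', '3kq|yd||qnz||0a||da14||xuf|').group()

'|yd||qnz||0a||da14||xuf|'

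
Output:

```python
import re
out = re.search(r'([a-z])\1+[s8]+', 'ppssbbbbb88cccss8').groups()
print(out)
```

`\1` has to match the exact text group 1 already captured.
`re.search` tries every starting position until one works.
The match spans [0:4] → 'ppss'.
Captured: group 1 = 'p'.

('p',)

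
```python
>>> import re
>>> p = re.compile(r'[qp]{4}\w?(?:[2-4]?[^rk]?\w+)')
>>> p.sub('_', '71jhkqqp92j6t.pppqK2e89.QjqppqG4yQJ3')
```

The pattern matches exactly 4 of one of [qp], then optionally a word character; then optionally a character in [2-4], then optionally any character except [rk], then one or more of a word character (non-capturing group).
Matches: at [14:23] → 'pppqK2e89'; at [26:36] → 'qppqG4yQJ3'.
Every occurrence is swapped for '_'.

'71jhkqqp92j6t._.Qj_'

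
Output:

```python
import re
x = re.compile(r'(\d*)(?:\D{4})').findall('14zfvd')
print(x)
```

['14']

Pattern: zero or more of a digit (captured); then exactly 4 of a non-digit (non-capturing group).
Because there's exactly one group, `findall` drops the full match and keeps group 1 from the one hit.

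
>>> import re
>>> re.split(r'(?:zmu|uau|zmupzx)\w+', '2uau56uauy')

Matches to split on: at [1:10] → 'uau56uauy'.
`split` removes every match and returns the 2 fragments in between.

['2', '']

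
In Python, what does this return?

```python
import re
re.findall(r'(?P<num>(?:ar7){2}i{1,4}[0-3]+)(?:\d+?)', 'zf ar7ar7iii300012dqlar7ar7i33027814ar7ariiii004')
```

Pattern: the literal 'ar7' repeated 2 times, then 1 to 4 of a literal 'i', then one or more of a character in [0-3] (captured as 'num'); then one or more of a digit (lazy) (non-capturing group).
Walking the string: at [3:18] match 'ar7ar7iii300012', group 1 = 'ar7ar7iii30001'; at [21:33] match 'ar7ar7i33027', group 1 = 'ar7ar7i3302'.
One capturing group, so `findall` returns just the captured substring from each match — 2 in all.

['ar7ar7iii30001', 'ar7ar7i3302']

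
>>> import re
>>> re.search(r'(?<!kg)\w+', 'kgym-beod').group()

'kgym'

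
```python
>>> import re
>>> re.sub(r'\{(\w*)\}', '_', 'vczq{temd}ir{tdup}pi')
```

'vczq_ir_pi'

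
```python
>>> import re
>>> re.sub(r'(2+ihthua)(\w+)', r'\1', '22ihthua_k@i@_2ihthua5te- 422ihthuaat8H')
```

'22ihthua@i@_2ihthua- 422ihthua'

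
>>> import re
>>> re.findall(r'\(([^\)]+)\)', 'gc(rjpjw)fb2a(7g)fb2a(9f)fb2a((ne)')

One capturing group, so `findall` returns just the captured substring from each match — 4 in all.

['rjpjw', '7g', '9f', '(ne']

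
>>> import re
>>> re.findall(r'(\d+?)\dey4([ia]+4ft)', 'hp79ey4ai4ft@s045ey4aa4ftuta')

[('7', 'ai4ft'), ('04', 'aa4ft')]

This matches one or more of a digit (lazy) (captured); then a digit, then the literal 'ey4'; then one or more of one of [ia], then the literal '4ft' (captured).
Matches: at [2:12] match '79ey4ai4ft', groups = ('7', 'ai4ft'); at [14:25] match '045ey4aa4ft', groups = ('04', 'aa4ft').
2 groups means each result is a tuple of 2 captured strings — 2 here.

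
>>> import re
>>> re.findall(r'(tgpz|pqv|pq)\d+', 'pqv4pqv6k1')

Matches: at [0:4] match 'pqv4', group 1 = 'pqv'; at [4:8] match 'pqv6', group 1 = 'pqv'.
One capturing group, so `findall` returns just the captured substring from each match — 2 in all.

['pqv', 'pqv']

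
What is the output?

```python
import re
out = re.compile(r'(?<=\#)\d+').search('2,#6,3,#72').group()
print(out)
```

The lookaround is zero-width — it requires the adjacent text to match without consuming it, so the asserted text isn't part of the match.
`re.search` tries every starting position until one works.
The match spans [3:4] → '6'.

6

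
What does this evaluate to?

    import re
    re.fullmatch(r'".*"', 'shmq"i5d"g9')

None

`fullmatch` succeeds only if the pattern covers the string from start to end.
Here the pattern can't cover the whole string, so the call returns None.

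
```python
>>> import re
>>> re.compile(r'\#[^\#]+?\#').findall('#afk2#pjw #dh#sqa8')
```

Walking the string: at [0:6] → '#afk2#'; at [10:14] → '#dh#'.
Since nothing is captured, `findall` lists the 2 matched substrings directly.

['#afk2#', '#dh#']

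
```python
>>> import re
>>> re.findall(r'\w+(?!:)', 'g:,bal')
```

['bal']

A negative assertion filters positions out without eating any characters.
With no groups in the pattern, `findall` gives back each whole match — 1 here.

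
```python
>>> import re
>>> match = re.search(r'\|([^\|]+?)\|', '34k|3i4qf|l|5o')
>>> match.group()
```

'|3i4qf|'

`re.search` tries every starting position until one works.
The match spans [3:10] → '|3i4qf|'.
Captured: group 1 = '3i4qf'.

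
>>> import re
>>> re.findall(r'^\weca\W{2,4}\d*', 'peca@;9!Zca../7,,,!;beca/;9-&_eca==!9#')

['peca@;9']

`findall` yields the raw match text (1 of them) because the pattern has no groups.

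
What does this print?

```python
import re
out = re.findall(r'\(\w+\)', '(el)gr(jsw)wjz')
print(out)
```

Since nothing is captured, `findall` lists the 2 matched substrings directly.

['(el)', '(jsw)']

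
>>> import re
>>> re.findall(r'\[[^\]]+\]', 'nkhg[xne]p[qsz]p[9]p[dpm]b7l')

['[xne]', '[qsz]', '[9]', '[dpm]']

Since nothing is captured, `findall` lists the 4 matched substrings directly.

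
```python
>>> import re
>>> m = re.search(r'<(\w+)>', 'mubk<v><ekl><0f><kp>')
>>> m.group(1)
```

The match spans [4:7] → '<v>'.
Captured: group 1 = 'v'.

'v'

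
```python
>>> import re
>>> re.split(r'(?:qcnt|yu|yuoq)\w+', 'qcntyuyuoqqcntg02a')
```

['', '']

Matches to split on: at [0:18] → 'qcntyuyuoqqcntg02a'.
Each match becomes a cut point; 2 segments remain.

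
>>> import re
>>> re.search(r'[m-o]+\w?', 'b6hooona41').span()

(3, 8)

Pattern: one or more of a character in [m-o]; then optionally a word character.
`re.search` tries every starting position until one works.
The match spans [3:8] → 'ooona'.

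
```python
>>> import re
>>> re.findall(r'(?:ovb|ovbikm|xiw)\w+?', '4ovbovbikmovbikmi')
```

['ovbo', 'ovbi']

Alternation tries branches left to right and keeps the first one that lets the overall match succeed at that position.
No capturing groups, so `findall` returns the 2 full match strings.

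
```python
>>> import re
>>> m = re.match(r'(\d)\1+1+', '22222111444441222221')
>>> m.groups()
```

('2',)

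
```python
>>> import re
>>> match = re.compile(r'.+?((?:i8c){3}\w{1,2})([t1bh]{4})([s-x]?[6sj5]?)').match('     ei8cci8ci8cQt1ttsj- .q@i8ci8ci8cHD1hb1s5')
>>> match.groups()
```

This matches one or more of any character (lazy); then the literal 'i8c' repeated 3 times, then 1 to 2 of a word character (captured); then exactly 4 of one of [t1bh] (captured); then optionally a character in [s-x], then optionally one of [6sj5] (captured).
`re.match` only tries the pattern at the start of the string.
The match spans [0:45] → '     ei8cci8ci8cQt1ttsj- .q@i8ci8ci8cHD1hb1s5'.
Captured: group 1 = 'i8ci8ci8cHD', group 2 = '1hb1', group 3 = 's5'.

('i8ci8ci8cHD', '1hb1', 's5')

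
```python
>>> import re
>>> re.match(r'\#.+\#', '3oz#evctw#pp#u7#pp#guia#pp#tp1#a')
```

`match` is anchored at position 0; if the pattern doesn't fit there, it returns None.
Here the pattern fails at index 0, so the call returns None.

None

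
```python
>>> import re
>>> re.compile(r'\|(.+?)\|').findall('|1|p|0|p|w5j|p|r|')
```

['1', '0', 'w5j', 'r']

One capturing group, so `findall` returns just the captured substring from each match — 4 in all.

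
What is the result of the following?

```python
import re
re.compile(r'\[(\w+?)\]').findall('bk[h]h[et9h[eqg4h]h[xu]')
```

`findall` collects group 1 from each match (3 total).

['h', 'eqg4h', 'xu']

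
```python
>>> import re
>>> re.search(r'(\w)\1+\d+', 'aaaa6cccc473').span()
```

`\1` has to match the exact text group 1 already captured.
The match spans [0:5] → 'aaaa6'.

(0, 5)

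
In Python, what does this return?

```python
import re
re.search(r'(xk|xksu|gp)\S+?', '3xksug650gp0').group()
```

'xks'

Branches in `(...|...)` are attempted left-to-right; the first branch that allows the whole pattern to succeed is taken.
`search` walks the string left to right and returns the first match it finds.
The match spans [1:4] → 'xks'.
Captured: group 1 = 'xk'.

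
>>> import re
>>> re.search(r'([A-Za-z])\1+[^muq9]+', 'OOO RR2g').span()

After group 1 captures some text, `\1` only succeeds where that same text appears again.
Unlike `match`, `search` isn't anchored — it looks for the pattern anywhere in the string.
The match spans [0:8] → 'OOO RR2g'.
Captured: group 1 = 'O'.

(0, 8)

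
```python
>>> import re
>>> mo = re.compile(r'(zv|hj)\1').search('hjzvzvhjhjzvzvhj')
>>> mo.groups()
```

The match spans [2:6] → 'zvzv'.
Captured: group 1 = 'zv'.

('zv',)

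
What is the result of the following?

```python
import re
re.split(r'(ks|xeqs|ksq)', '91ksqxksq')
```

['91', 'ks', 'qx', 'ks', 'q']

The regex engine tests alternatives in the order written; an earlier branch that matches wins even if a later one would match more.
`re.split` interleaves the captured-group text with the surrounding fragments.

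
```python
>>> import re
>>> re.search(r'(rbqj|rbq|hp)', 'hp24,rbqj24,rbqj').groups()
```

('hp',)

`re.search` tries every starting position until one works.
The match spans [0:2] → 'hp'.
Captured: group 1 = 'hp'.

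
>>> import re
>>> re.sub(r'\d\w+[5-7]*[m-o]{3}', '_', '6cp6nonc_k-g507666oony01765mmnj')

'_c_k-g_j'

This matches a digit, then one or more of a word character; then zero or more of a character in [5-7], then exactly 3 of a character in [m-o].
Matches: at [0:7] → '6cp6non'; at [12:30] → '507666oony01765mmn'.
`sub` substitutes '_' at each match site.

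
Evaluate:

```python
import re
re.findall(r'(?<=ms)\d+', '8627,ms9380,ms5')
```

Lookahead/lookbehind check context without consuming it, so the matched span excludes the asserted characters.
Matches: at [7:11] → '9380'; at [14:15] → '5'.
No capturing groups, so `findall` returns the 2 full match strings.

['9380', '5']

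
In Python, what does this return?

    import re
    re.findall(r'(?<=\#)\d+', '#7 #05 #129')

The lookaround is zero-width — it requires the adjacent text to match without consuming it, so the asserted text isn't part of the match.
Walking the string: at [1:2] → '7'; at [4:6] → '05'; at [8:11] → '129'.
No capturing groups, so `findall` returns the 3 full match strings.

['7', '05', '129']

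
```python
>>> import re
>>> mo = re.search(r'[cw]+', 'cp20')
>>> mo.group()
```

This matches one or more of one of [cw].
`re.search` tries every starting position until one works.
The match spans [0:1] → 'c'.

'c'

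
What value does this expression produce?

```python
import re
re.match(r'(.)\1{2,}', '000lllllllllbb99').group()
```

With `match`, the pattern is implicitly anchored at the beginning.
The match spans [0:3] → '000'.

'000'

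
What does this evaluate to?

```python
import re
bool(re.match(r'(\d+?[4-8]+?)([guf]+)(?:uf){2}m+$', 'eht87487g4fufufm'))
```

False

Pattern: one or more of a digit (lazy), then one or more of a character in [4-8] (lazy) (captured); then one or more of one of [guf] (captured); then the literal 'uf' repeated 2 times, then one or more of the literal 'm'; then anchored at the end.
`re.match` only tries the pattern at the start of the string.
Here position 0 doesn't satisfy it, so the call returns None, and `bool(None)` is False.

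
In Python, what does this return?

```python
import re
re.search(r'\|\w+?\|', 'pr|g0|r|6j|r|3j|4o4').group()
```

The match spans [2:6] → '|g0|'.

'|g0|'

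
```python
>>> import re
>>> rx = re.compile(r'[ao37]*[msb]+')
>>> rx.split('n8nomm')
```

['n8n', '']

Pattern: zero or more of one of [ao37]; then one or more of one of [msb].
Matches to split on: at [3:6] → 'omm'.
Splitting on the pattern gives 2 pieces.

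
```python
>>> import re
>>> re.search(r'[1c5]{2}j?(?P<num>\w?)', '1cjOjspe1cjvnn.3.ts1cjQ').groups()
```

('O',)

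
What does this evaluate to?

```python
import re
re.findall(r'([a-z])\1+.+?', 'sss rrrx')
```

`\1` has to match the exact text group 1 already captured.
One capturing group, so `findall` returns just the captured substring from each match — 2 in all.

['s', 'r']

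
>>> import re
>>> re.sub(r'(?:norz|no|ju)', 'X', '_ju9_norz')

Alternation isn't longest-match — the leftmost alternative that fits at this position is chosen.
Matches: at [1:3] → 'ju'; at [5:9] → 'norz'.
Every occurrence is swapped for 'X'.

'_X9_X'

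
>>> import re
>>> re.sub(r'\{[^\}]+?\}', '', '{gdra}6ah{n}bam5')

Matches: at [0:6] → '{gdra}'; at [9:12] → '{n}'.
Every occurrence is swapped for ''.

'6ahbam5'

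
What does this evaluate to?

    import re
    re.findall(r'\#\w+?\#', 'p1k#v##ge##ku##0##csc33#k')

['#v#', '#ge#', '#ku#', '#0#', '#csc33#']

`findall` yields the raw match text (5 of them) because the pattern has no groups.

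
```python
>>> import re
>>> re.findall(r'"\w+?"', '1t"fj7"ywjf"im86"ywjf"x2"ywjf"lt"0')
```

['"fj7"', '"im86"', '"x2"', '"lt"']

Since nothing is captured, `findall` lists the 4 matched substrings directly.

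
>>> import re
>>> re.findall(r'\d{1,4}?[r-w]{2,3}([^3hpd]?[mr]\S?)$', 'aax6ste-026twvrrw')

['rrw']

One capturing group, so `findall` returns just the captured substring from the one match — 1 in all.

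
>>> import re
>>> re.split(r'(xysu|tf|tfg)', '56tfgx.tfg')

['56', 'tf', 'gx.', 'tf', 'g']

Branches in `(...|...)` are attempted left-to-right; the first branch that allows the whole pattern to succeed is taken.
Matches to split on: at [2:4] → 'tf'; at [7:9] → 'tf'.
With a capturing group present, the delimiter's captured portion is kept in the result list.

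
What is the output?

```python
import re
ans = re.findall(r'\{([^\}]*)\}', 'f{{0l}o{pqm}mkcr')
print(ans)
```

['{0l', 'pqm']

Scanning left to right: at [1:6] match '{{0l}', group 1 = '{0l'; at [7:12] match '{pqm}', group 1 = 'pqm'.
With a single group, `findall` returns only what that group captured — 2 items.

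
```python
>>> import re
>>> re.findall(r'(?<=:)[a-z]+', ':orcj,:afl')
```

The lookaround is zero-width — it requires the adjacent text to match without consuming it, so the asserted text isn't part of the match.
`findall` yields the raw match text (2 of them) because the pattern has no groups.

['orcj', 'afl']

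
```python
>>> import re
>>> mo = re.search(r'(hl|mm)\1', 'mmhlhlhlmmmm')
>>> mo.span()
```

A backreference is literal: `\1` must see the identical characters the first group matched.
`re.search` scans for the first position where the pattern succeeds.
The match spans [2:6] → 'hlhl'.
Captured: group 1 = 'hl'.

(2, 6)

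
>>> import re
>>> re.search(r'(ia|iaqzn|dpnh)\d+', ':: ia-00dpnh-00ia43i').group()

The match spans [15:19] → 'ia43'.

'ia43'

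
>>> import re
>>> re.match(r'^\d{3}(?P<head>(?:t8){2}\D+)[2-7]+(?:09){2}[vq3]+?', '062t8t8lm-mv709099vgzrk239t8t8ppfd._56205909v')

None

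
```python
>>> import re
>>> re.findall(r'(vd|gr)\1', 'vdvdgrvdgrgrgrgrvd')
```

['vd', 'gr', 'gr']

`\1` has to match the exact text group 1 already captured.
Walking the string: at [0:4] match 'vdvd', group 1 = 'vd'; at [8:12] match 'grgr', group 1 = 'gr'; at [12:16] match 'grgr', group 1 = 'gr'.
`findall` collects group 1 from each match (3 total).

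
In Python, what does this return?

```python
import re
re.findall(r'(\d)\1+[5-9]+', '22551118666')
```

After group 1 captures some text, `\1` only succeeds where that same text appears again.
Walking the string: at [0:4] match '2255', group 1 = '2'; at [4:11] match '1118666', group 1 = '1'.
With a single group, `findall` returns only what that group captured — 2 items.

['2', '1']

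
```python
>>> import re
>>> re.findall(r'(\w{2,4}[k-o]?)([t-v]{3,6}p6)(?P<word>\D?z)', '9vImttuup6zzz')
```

[('9vIm', 'ttuup6', 'zz')]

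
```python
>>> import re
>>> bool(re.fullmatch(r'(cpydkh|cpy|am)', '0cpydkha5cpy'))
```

`re.fullmatch` is like wrapping the pattern in `^…$` (in single-line mode).
Here there's no way to consume every character, so the call returns None, and `bool(None)` is False.

False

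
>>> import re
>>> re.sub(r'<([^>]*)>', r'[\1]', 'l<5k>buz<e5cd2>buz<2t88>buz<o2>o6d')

Matches: at [1:5] → '<5k>'; at [8:15] → '<e5cd2>'; at [18:24] → '<2t88>'; at [27:31] → '<o2>'.
Each match is replaced using the text its own group 1 captured.

'l[5k]buz[e5cd2]buz[2t88]buz[o2]o6d'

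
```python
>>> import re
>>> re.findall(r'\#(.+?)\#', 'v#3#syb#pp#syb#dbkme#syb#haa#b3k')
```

['3', 'pp', 'dbkme', 'haa']

The `?` after the quantifier makes it lazy — it takes as little as possible before letting the rest of the pattern try.
Walking the string: at [1:4] match '#3#', group 1 = '3'; at [7:11] match '#pp#', group 1 = 'pp'; at [14:21] match '#dbkme#', group 1 = 'dbkme'; at [24:29] match '#haa#', group 1 = 'haa'.
With a single group, `findall` returns only what that group captured — 4 items.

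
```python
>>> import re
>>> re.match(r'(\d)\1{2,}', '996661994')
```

None

The backreference `\1` re-matches whatever the first group consumed, character for character.
With `match`, the pattern is implicitly anchored at the beginning.
Here the pattern fails at index 0, so the call returns None.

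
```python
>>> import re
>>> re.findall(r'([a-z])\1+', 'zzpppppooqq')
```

['z', 'p', 'o', 'q']

The backreference `\1` re-matches whatever the first group consumed, character for character.
Matches: at [0:2] match 'zz', group 1 = 'z'; at [2:7] match 'ppppp', group 1 = 'p'; at [7:9] match 'oo', group 1 = 'o'; at [9:11] match 'qq', group 1 = 'q'.
Because there's exactly one group, `findall` drops the full match and keeps group 1 from each hit.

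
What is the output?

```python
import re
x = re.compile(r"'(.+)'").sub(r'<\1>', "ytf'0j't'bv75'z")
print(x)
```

ytf<0j't'bv75>z

`\1` in the replacement pulls in group 1's text for each match.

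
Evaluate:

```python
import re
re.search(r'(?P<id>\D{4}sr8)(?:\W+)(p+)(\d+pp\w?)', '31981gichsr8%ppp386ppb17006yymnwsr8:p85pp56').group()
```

'gichsr8%ppp386ppb'

The pattern matches exactly 4 of a non-digit, then the literal 'sr8' (captured as 'id'); then one or more of a non-word character (non-capturing group); then one or more of a literal 'p' (captured); then one or more of a digit, then the literal 'pp', then optionally a word character (captured).
The match spans [5:22] → 'gichsr8%ppp386ppb'.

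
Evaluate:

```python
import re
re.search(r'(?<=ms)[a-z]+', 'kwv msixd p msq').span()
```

(6, 9)

The positive lookaround only admits positions where the adjacent text matches; those characters stay outside the span.
`re.search` scans for the first position where the pattern succeeds.
The match spans [6:9] → 'ixd'.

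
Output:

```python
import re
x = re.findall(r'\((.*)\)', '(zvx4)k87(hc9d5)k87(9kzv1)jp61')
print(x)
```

With a single group, `findall` returns only what that group captured — 1 item.

['zvx4)k87(hc9d5)k87(9kzv1']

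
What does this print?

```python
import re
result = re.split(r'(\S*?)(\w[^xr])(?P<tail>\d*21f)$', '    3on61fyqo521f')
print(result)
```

A `+?`/`*?`/`{m,n}?` starts at its minimum and grows only as far as needed for what follows to match.
Because the pattern has a capturing group, `split` also inserts each captured text between the pieces.

['    ', '3on61fy', 'qo', '521f', '']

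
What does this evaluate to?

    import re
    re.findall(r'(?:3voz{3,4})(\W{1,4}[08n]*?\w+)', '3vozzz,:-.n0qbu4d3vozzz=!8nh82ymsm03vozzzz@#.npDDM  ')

Pattern: the literal '3vo', then 3 to 4 of the literal 'z' (non-capturing group); then 1 to 4 of a non-word character, then zero or more of one of [08n] (lazy), then one or more of a word character (captured).
Matches: at [0:23] match '3vozzz,:-.n0qbu4d3vozzz', group 1 = ',:-.n0qbu4d3vozzz'; at [35:50] match '3vozzzz@#.npDDM', group 1 = '@#.npDDM'.
Because there's exactly one group, `findall` drops the full match and keeps group 1 from each hit.

[',:-.n0qbu4d3vozzz', '@#.npDDM']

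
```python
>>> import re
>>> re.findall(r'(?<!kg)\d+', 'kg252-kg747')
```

The negative lookahead/lookbehind blocks any match where the forbidden context is present.
With no groups in the pattern, `findall` gives back each whole match — 2 here.

['52', '47']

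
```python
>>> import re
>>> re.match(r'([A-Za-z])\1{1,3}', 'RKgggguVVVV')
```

With `match`, the pattern is implicitly anchored at the beginning.
Here position 0 doesn't satisfy it, so the call returns None.

None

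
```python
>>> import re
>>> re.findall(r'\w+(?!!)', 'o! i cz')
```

['i', 'cz']

`(?!…)`/`(?<!…)` only lets a position through if the neighbouring text does NOT match; no characters are consumed.
Matches: at [3:4] → 'i'; at [5:7] → 'cz'.
With no groups in the pattern, `findall` gives back each whole match — 2 here.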